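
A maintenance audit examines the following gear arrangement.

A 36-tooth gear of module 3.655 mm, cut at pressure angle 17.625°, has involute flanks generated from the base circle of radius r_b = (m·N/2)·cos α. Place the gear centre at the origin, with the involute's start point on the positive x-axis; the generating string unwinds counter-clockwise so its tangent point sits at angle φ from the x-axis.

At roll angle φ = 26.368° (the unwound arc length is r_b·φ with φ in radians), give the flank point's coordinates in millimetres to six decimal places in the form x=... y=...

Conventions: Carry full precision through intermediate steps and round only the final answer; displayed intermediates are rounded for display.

class = single-mesh tooth geometry [base-circle involute, m = 3.655, 36T]
pitch radius r_p = m·N/2 = 3.655·36/2 = 65.790000
base radius r_b = r_p·cos α = 65.790000·cos 17.625° = 62.701728
roll angle φ = 26.368° = 0.46020842 rad
x = r_b·(cos φ + φ·sin φ) = 68.994132
y = r_b·(sin φ − φ·cos φ) = 1.994325

x=68.994132 y=1.994325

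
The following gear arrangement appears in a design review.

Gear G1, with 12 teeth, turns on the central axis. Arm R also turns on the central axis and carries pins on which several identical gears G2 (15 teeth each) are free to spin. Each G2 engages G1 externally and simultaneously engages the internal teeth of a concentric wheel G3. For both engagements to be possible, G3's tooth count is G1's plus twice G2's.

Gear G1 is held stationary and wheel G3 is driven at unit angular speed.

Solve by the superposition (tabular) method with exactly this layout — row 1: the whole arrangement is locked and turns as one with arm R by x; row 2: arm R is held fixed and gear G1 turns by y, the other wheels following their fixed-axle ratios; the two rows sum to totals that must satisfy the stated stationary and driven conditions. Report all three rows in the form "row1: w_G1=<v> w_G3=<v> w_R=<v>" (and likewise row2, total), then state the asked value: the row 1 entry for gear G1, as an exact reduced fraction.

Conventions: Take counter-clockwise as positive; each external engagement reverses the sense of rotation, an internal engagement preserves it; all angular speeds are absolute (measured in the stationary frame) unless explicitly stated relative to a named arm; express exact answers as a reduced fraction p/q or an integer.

row1: w_G1=7/9 w_G3=7/9 w_R=7/9
row2: w_G1=-7/9 w_G3=2/9 w_R=0
total: w_G1=0 w_G3=1 w_R=7/9
asked value: 7/9

recognized (axles ride arm R): planetary set, 12/15/42 teeth
row 1 (train locked, turned with arm): all members turn x
row 2: sun turns y, ring = −(12/42)·y, arm 0
boundary: total ω_sun = x + y = 0 and total ω_ring = x − (12/42)·y = 1  ⇒  y = -7/9, x = 7/9
row 2 ring = −(12/42)·(-7/9) = 2/9
totals (row 1 + row 2): sun 7/9 + (-7/9) = 0, ring 7/9 + 2/9 = 1, arm 7/9 + 0 = 7/9
asked cell (row1, sun) = 7/9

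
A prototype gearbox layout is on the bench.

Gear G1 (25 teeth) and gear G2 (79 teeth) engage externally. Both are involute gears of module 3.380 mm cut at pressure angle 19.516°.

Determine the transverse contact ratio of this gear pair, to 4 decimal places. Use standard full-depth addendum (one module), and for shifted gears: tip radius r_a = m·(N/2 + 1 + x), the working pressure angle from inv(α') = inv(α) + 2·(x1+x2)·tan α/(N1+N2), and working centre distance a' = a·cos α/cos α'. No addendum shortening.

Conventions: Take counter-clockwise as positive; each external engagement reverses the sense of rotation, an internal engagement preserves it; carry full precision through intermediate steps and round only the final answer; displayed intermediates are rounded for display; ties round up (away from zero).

1.7428

topology: single-mesh involute geometry — m = 3.380, 25T/79T pair
base radii: r_b1 = 39.822663, r_b2 = 125.839615
tip radii: r_a1 = 45.630000, r_a2 = 136.890000
no profile shift: α' = α, a' = a
action lengths: √(r_a1²−r_b1²) = 22.276723, √(r_a2²−r_b2²) = 53.881939
base pitch p_b = π·m·cos α = 10.008527
CR = (22.276723 + 53.881939 − 175.760000·sin 19.51600°)/10.008527 = 1.742764
contact ratio ≈ 1.7428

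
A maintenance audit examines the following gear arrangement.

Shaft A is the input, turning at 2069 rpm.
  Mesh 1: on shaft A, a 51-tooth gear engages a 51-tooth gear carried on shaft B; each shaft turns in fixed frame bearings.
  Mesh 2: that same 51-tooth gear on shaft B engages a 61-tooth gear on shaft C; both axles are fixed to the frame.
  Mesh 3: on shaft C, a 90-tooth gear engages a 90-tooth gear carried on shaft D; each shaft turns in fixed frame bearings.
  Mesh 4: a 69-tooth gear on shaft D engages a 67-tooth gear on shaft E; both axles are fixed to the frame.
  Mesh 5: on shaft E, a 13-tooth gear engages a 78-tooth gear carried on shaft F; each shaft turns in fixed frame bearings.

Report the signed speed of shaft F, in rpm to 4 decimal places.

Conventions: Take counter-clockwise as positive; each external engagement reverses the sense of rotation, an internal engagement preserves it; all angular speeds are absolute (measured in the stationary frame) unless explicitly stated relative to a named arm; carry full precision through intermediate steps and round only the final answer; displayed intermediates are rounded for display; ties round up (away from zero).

5-mesh fixed-axis compound train (all bearings frame-fixed)
mesh 1 [51T→51T]: ω = 2069.0000×51/51 = 2069.0000 rpm, sense flips to −
mesh 2 [51T→61T]: ω = 2069.0000×51/61 = 1729.8197 rpm, sense flips to +
mesh 3 [90T→90T]: ω = 1729.8197×90/90 = 1729.8197 rpm, sense flips to −
mesh 4 [69T→67T]: ω = 1729.8197×69/67 = 1781.4561 rpm, sense flips to +
mesh 5 [13T→78T]: ω = 1781.4561×13/78 = 296.9093 rpm, sense flips to −
signed output speed = -296.9093 rpm

-296.9093 rpm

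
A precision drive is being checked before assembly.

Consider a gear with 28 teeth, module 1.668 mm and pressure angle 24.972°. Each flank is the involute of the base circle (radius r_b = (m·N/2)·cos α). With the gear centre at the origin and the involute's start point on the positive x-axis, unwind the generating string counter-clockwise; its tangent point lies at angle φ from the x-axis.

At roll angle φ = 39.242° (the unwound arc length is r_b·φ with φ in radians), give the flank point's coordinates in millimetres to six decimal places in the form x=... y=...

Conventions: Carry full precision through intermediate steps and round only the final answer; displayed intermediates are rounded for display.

x=25.566723 y=2.162480

recognized (one wheel, involute flank): single-mesh tooth geometry, m = 1.668, N = 28
pitch radius r_p = m·N/2 = 1.668·28/2 = 23.352000
base radius r_b = r_p·cos α = 23.352000·cos 24.972° = 21.168920
roll angle φ = 39.242° = 0.68490211 rad
x = r_b·(cos φ + φ·sin φ) = 25.566723
y = r_b·(sin φ − φ·cos φ) = 2.162480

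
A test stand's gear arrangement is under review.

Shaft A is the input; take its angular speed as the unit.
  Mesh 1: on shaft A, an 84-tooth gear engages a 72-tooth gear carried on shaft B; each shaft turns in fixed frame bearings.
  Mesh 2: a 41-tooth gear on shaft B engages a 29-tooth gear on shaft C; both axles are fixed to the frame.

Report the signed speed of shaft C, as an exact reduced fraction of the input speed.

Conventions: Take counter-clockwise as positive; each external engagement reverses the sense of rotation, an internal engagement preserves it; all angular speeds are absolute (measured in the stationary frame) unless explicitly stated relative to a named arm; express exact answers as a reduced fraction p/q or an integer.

2-mesh fixed-axis compound train (all bearings frame-fixed)
mesh 1 [84T→72T]: |ω|/ω_in = 1×84/72 = 7/6, sense flips to −
mesh 2 [41T→29T]: |ω|/ω_in = (7/6)×41/29 = 287/174, sense flips to +
signed output speed (× input speed) = 287/174

287/174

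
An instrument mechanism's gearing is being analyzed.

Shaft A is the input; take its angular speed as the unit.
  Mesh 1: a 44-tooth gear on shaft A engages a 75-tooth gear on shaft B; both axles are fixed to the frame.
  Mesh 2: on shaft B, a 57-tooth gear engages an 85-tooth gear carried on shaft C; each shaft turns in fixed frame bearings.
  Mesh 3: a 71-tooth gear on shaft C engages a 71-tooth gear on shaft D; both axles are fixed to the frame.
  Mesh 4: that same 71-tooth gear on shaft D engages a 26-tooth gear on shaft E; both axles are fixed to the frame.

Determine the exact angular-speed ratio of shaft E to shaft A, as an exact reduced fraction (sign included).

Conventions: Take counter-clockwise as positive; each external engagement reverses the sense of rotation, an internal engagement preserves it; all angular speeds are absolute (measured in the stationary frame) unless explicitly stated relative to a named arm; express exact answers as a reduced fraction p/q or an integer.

29678/27625

class = fixed-axis compound train [4 meshes; 4 ratios multiply, 4 sense flips]
mesh 1 [44T→75T]: running ratio 44/75, sense −
mesh 2 [57T→85T]: running ratio 836/2125, sense +
mesh 3 [71T→71T]: running ratio 836/2125, sense −
mesh 4 [71T→26T]: running ratio 29678/27625, sense +
ω_out/ω_in = 29678/27625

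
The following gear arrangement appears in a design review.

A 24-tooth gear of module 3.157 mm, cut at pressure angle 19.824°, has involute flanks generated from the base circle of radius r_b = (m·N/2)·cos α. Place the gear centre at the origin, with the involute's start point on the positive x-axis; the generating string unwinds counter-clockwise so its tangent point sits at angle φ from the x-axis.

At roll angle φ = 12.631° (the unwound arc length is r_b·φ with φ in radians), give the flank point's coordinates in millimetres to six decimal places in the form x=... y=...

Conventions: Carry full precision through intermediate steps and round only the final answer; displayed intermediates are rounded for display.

x=36.494469 y=0.126659

single-mesh involute tooth geometry (24T wheel at module 3.157)
pitch radius r_p = m·N/2 = 3.157·24/2 = 37.884000
base radius r_b = r_p·cos α = 37.884000·cos 19.824° = 35.638949
roll angle φ = 12.631° = 0.22045254 rad
x = r_b·(cos φ + φ·sin φ) = 36.494469
y = r_b·(sin φ − φ·cos φ) = 0.126659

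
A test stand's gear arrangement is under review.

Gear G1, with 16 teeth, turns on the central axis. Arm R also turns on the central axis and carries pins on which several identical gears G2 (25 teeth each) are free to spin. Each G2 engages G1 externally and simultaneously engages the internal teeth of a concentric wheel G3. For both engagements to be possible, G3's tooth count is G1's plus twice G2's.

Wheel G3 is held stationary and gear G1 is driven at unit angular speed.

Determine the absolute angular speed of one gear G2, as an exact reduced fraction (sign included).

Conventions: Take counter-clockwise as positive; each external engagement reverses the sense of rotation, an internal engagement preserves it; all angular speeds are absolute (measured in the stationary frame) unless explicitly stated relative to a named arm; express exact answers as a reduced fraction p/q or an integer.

-8/25

recognized (axles ride arm R): planetary set, 16/25/66 teeth
ring teeth: 16 + 2·25 = 66
16(ω_sun−ω_arm) = −66(ω_ring−ω_arm),  ω_ring = 0, ω_sun = 1
16(1−ω_arm) = −66(0−ω_arm)  ⇒  82·ω_arm = 16  ⇒  ω_arm = 8/41
sun–planet mesh: 16·(1−8/41) = −25·(ω_p−ω_arm)  ⇒  ω_p−ω_arm = -528/1025
ω_p = 8/41 − 528/1025 = -8/25
exact speed ratio = -8/25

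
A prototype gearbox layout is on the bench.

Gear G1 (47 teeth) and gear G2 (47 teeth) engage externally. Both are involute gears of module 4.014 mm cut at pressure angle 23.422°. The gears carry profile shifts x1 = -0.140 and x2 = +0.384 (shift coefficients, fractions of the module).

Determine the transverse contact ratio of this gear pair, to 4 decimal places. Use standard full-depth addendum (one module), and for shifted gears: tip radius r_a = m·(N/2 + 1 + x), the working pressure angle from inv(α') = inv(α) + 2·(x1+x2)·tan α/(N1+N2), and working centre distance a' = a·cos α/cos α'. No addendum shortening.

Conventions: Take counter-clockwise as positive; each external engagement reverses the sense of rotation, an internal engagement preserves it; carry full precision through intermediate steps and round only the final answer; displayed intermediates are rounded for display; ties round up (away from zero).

1.5508

topology: single-mesh involute geometry — m = 4.014, 47T/47T pair
base radii: r_b1 = 86.556485, r_b2 = 86.556485
tip radii: r_a1 = 97.781040, r_a2 = 99.884376
inv(α') = inv(23.422°) + 2·(-0.140+0.384)·tan α/(47+47) = 0.02665250  ⇒  α' = 24.08717°
a' = a·cos α / cos α' = 188.6580·cos 23.422°/cos 24.08717° = 189.624409
action lengths: √(r_a1²−r_b1²) = 45.487434, √(r_a2²−r_b2²) = 49.848405
base pitch p_b = π·m·cos α = 11.571286
CR = (45.487434 + 49.848405 − 189.624409·sin 24.08717°)/11.571286 = 1.550836
contact ratio ≈ 1.5508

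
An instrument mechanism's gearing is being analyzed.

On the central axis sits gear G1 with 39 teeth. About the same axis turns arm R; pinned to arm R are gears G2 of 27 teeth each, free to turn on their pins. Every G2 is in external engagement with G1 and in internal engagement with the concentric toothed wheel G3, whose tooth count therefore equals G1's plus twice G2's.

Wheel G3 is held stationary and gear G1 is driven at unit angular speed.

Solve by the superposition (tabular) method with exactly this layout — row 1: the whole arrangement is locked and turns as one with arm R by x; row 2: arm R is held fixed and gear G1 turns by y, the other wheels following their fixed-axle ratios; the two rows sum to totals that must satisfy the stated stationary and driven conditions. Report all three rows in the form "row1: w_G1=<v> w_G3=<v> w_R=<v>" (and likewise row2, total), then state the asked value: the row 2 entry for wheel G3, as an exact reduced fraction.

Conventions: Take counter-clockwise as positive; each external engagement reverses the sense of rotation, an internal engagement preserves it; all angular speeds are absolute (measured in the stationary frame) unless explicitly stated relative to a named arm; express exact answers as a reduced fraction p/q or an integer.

row1: w_G1=13/44 w_G3=13/44 w_R=13/44
row2: w_G1=31/44 w_G3=-13/44 w_R=0
total: w_G1=1 w_G3=0 w_R=13/44
asked value: -13/44

class = planetary set [G3 = 39+2·27 = 93; Willis about the carrier]
superposition row 1 [locked train]: every member turns x
row 2 (arm held, sun turns y): ω_ring = −(39/93)·y, ω_arm = 0
boundary: total ω_ring = x − (39/93)·y = 0 and total ω_sun = x + y = 1  ⇒  y = 31/44, x = 13/44
row 2 ring = −(39/93)·31/44 = -13/44
totals (row 1 + row 2): sun 13/44 + 31/44 = 1, ring 13/44 + (-13/44) = 0, arm 13/44 + 0 = 13/44
asked cell (row2, ring) = -13/44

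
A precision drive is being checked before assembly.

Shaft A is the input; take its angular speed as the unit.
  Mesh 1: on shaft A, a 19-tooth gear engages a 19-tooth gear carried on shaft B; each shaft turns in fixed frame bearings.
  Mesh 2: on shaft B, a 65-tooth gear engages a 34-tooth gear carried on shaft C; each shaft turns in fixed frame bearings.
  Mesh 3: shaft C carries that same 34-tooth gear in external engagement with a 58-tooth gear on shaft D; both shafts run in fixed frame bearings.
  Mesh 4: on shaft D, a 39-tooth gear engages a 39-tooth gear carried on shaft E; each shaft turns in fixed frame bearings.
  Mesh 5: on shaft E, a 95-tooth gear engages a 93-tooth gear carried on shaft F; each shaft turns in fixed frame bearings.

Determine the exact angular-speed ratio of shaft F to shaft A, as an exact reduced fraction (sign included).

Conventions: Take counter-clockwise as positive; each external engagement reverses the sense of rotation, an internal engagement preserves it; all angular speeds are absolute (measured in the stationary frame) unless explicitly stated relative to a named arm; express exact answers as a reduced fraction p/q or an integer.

class = fixed-axis compound train [5 meshes; 5 ratios multiply, 5 sense flips]
mesh 1 [19T→19T]: running ratio 1, sense −
mesh 2 [65T→34T]: running ratio 65/34, sense +
mesh 3 [34T→58T]: running ratio 65/58, sense −
mesh 4 [39T→39T]: running ratio 65/58, sense +
mesh 5 [95T→93T]: running ratio 6175/5394, sense −
ω_out/ω_in = -6175/5394

-6175/5394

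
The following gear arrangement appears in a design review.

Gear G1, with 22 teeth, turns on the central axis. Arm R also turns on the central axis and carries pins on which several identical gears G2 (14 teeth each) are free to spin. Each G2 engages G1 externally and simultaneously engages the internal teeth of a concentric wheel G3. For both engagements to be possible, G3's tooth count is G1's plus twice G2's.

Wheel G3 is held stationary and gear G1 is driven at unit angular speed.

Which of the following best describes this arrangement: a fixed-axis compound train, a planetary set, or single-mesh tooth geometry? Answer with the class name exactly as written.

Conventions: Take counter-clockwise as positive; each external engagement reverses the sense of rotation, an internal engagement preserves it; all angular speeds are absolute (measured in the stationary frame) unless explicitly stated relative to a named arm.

planetary set

topology: planetary set — G1 22T / G2 14T / G3 50T, arm = carrier (Willis)
classification: planetary set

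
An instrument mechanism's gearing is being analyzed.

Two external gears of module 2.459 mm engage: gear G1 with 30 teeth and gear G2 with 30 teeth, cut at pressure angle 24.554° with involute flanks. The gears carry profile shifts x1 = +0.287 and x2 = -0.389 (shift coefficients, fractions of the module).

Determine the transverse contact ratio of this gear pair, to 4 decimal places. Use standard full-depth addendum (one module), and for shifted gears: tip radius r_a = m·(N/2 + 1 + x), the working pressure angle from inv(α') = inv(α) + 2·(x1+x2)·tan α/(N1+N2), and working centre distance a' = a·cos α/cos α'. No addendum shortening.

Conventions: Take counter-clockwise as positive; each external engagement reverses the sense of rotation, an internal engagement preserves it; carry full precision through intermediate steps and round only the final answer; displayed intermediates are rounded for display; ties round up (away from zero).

class = single-mesh tooth geometry [involute pair 30T × 30T, m = 2.459]
base radii: r_b1 = 33.549490, r_b2 = 33.549490
tip radii: r_a1 = 40.049733, r_a2 = 38.387449
inv(α') = inv(24.554°) + 2·(+0.287-0.389)·tan α/(30+30) = 0.02676348  ⇒  α' = 24.11894°
a' = a·cos α / cos α' = 73.7700·cos 24.554°/cos 24.11894° = 73.517086
action lengths: √(r_a1²−r_b1²) = 21.872650, √(r_a2²−r_b2²) = 18.655507
base pitch p_b = π·m·cos α = 7.026589
CR = (21.872650 + 18.655507 − 73.517086·sin 24.11894°)/7.026589 = 1.492432
contact ratio ≈ 1.4924

1.4924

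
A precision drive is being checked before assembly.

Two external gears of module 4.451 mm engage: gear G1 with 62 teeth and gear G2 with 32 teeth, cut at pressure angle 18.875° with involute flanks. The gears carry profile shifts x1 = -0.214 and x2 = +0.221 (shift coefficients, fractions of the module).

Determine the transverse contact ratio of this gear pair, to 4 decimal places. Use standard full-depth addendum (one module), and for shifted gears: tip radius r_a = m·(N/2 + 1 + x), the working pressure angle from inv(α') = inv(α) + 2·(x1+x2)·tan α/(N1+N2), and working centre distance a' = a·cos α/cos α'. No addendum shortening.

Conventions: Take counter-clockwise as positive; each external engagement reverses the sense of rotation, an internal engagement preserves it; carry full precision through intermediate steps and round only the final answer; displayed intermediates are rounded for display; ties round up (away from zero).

1.7577

class = single-mesh tooth geometry [involute pair 62T × 32T, m = 4.451]
base radii: r_b1 = 130.561293, r_b2 = 67.386474
tip radii: r_a1 = 141.479486, r_a2 = 76.650671
inv(α') = inv(18.875°) + 2·(-0.214+0.221)·tan α/(62+32) = 0.01250914  ⇒  α' = 18.89992°
a' = a·cos α / cos α' = 209.1970·cos 18.875°/cos 18.89992° = 209.228137
action lengths: √(r_a1²−r_b1²) = 54.499484, √(r_a2²−r_b2²) = 36.529283
base pitch p_b = π·m·cos α = 13.231303
CR = (54.499484 + 36.529283 − 209.228137·sin 18.89992°)/13.231303 = 1.757679
contact ratio ≈ 1.7577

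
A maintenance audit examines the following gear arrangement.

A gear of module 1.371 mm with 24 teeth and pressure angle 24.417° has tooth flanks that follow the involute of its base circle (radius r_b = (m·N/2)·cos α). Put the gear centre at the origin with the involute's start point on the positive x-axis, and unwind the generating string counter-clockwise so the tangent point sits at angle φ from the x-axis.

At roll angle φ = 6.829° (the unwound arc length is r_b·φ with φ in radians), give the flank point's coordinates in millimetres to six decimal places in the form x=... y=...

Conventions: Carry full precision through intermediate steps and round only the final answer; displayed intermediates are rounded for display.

x=15.086579 y=0.008443

single-mesh involute tooth geometry (24T wheel at module 1.371)
pitch radius r_p = m·N/2 = 1.371·24/2 = 16.452000
base radius r_b = r_p·cos α = 16.452000·cos 24.417° = 14.980550
roll angle φ = 6.829° = 0.11918853 rad
x = r_b·(cos φ + φ·sin φ) = 15.086579
y = r_b·(sin φ − φ·cos φ) = 0.008443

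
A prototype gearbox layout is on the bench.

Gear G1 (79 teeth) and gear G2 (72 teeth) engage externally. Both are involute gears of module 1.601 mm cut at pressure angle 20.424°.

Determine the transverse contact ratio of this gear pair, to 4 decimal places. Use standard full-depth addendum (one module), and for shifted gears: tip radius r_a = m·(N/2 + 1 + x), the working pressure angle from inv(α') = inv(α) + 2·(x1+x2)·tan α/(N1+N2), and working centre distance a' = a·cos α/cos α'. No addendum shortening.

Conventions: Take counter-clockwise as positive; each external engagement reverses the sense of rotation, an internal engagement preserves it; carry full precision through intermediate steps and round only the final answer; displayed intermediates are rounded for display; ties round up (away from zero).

topology: single-mesh involute geometry — m = 1.601, 79T/72T pair
base radii: r_b1 = 59.264006, r_b2 = 54.012765
tip radii: r_a1 = 64.840500, r_a2 = 59.237000
no profile shift: α' = α, a' = a
action lengths: √(r_a1²−r_b1²) = 26.307187, √(r_a2²−r_b2²) = 24.323722
base pitch p_b = π·m·cos α = 4.713503
CR = (26.307187 + 24.323722 − 120.875500·sin 20.42400°)/4.713503 = 1.792644
contact ratio ≈ 1.7926

1.7926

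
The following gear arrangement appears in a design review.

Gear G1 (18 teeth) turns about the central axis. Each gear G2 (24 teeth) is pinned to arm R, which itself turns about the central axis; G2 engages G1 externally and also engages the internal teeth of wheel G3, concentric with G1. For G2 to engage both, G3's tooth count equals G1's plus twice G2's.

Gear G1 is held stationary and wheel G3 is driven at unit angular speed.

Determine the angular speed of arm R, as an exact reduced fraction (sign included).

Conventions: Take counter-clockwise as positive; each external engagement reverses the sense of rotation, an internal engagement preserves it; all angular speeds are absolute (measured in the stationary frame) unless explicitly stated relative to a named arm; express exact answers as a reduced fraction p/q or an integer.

11/14

class = planetary set [G3 = 18+2·24 = 66; Willis about the carrier]
ring teeth: 18 + 2·24 = 66
18(ω_sun−ω_arm) = −66(ω_ring−ω_arm),  ω_sun = 0, ω_ring = 1
18(0−ω_arm) = −66(1−ω_arm)  ⇒  84·ω_arm = 66  ⇒  ω_arm = 11/14
exact speed ratio = 11/14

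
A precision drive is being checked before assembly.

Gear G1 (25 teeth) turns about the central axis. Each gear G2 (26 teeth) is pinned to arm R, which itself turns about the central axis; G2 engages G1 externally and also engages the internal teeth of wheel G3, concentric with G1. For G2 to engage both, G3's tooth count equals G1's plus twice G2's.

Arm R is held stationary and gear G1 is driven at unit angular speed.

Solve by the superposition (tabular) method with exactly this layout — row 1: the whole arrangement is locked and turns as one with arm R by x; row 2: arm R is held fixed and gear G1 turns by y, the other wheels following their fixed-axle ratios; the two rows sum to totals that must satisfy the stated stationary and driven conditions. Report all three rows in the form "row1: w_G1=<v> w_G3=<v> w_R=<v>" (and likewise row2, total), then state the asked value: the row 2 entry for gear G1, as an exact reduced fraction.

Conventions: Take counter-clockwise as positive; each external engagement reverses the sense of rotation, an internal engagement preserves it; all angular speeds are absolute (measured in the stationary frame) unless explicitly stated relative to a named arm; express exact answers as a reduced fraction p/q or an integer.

planetary set (25T centre, 26T on arm, 77T internal) — Willis relation
row 1 (train locked, turned with arm): all members turn x
row 2 (arm held, sun turns y): ω_ring = −(25/77)·y, ω_arm = 0
boundary: total ω_arm = x = 0 and total ω_sun = x + y = 1  ⇒  y = 1, x = 0
row 2 ring = −(25/77)·1 = -25/77
totals (row 1 + row 2): sun 0 + 1 = 1, ring 0 + (-25/77) = -25/77, arm 0 + 0 = 0
asked cell (row2, sun) = 1

row1: w_G1=0 w_G3=0 w_R=0
row2: w_G1=1 w_G3=-25/77 w_R=0
total: w_G1=1 w_G3=-25/77 w_R=0
asked value: 1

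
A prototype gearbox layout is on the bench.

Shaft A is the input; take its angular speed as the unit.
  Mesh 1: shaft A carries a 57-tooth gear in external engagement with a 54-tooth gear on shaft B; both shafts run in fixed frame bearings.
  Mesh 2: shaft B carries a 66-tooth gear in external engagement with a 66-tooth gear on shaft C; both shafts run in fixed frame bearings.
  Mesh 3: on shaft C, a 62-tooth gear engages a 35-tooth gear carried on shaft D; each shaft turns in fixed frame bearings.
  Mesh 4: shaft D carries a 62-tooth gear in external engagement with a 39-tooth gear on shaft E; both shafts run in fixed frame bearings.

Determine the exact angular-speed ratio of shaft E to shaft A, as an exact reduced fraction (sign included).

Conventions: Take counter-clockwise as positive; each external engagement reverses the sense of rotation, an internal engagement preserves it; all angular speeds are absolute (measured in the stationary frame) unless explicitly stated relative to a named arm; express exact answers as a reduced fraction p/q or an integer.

class = fixed-axis compound train [4 meshes; 4 ratios multiply, 4 sense flips]
mesh 1 [57T→54T]: running ratio 19/18, sense −
mesh 2 [66T→66T]: running ratio 19/18, sense +
mesh 3 [62T→35T]: running ratio 589/315, sense −
mesh 4 [62T→39T]: running ratio 36518/12285, sense +
ω_out/ω_in = 36518/12285

36518/12285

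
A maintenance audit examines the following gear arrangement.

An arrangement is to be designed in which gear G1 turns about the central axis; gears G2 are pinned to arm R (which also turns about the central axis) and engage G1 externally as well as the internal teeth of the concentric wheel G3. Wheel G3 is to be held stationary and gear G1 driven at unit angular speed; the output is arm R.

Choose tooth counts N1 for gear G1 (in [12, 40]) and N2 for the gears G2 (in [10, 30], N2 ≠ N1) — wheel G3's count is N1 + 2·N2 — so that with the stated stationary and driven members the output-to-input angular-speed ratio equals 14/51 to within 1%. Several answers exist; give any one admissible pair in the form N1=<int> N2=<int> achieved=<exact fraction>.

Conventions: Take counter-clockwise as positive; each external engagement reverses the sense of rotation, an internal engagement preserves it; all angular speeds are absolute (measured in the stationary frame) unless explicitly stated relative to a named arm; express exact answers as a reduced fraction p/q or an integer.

N1=28 N2=23 achieved=14/51

class = planetary set [ratio 14/51 wanted; Willis about the carrier]
Willis with ω_ring = 0: ω_arm/ω_sun = N1/(N1+N3); set equal to 14/51  ⇒  N3/N1 = 1/(14/51) − 1 = 37/14
N3 = N1 + 2·N2  ⇒  N2/N1 = (N3/N1 − 1)/2 = (37/14 − 1)/2 = 23/28
smallest multiple with N1 ≥ 12 and N2 ≥ 10: k = 1  ⇒  N1 = 1·28 = 28, N2 = 1·23 = 23 (N1 ≤ 40, N2 ≤ 30, N2 ≠ N1 ✓), N3 = 28 + 2·23 = 74
check: N1/(N1+N3) with N1 = 28, N3 = 74 gives 14/51; |achieved − target| = 0 ≤ 7/2550 ✓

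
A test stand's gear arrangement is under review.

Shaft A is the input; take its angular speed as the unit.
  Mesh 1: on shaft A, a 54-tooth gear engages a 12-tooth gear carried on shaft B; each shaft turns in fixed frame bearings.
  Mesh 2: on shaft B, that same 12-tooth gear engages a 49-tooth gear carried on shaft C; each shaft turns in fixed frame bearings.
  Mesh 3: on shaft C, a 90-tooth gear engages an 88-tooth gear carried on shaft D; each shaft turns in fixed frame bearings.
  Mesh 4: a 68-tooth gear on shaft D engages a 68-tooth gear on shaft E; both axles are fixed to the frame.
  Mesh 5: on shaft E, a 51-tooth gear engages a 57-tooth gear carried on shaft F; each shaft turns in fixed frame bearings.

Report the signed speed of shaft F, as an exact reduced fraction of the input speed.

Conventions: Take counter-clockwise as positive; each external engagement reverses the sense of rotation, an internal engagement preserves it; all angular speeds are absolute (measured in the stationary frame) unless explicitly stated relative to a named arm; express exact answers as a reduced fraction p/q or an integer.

5-mesh fixed-axis compound train (all bearings frame-fixed)
mesh 1 [54T→12T]: |ω|/ω_in = 1×54/12 = 9/2, sense flips to −
mesh 2 [12T→49T]: |ω|/ω_in = (9/2)×12/49 = 54/49, sense flips to +
mesh 3 [90T→88T]: |ω|/ω_in = (54/49)×90/88 = 1215/1078, sense flips to −
mesh 4 [68T→68T]: |ω|/ω_in = (1215/1078)×68/68 = 1215/1078, sense flips to +
mesh 5 [51T→57T]: |ω|/ω_in = (1215/1078)×51/57 = 20655/20482, sense flips to −
signed output speed (× input speed) = -20655/20482

-20655/20482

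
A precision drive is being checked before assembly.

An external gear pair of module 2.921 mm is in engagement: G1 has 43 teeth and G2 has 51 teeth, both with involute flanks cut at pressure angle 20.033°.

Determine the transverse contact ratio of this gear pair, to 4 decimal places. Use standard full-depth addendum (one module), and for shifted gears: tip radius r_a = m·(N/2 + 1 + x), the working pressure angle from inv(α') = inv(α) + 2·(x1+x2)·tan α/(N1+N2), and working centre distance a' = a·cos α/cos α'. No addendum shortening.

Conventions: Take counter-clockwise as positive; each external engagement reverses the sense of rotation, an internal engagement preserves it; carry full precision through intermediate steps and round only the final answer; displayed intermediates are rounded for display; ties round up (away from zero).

1.7410

class = single-mesh tooth geometry [involute pair 43T × 51T, m = 2.921]
base radii: r_b1 = 59.001725, r_b2 = 69.978790
tip radii: r_a1 = 65.722500, r_a2 = 77.406500
no profile shift: α' = α, a' = a
action lengths: √(r_a1²−r_b1²) = 28.952434, √(r_a2²−r_b2²) = 33.086782
base pitch p_b = π·m·cos α = 8.621367
CR = (28.952434 + 33.086782 − 137.287000·sin 20.03300°)/8.621367 = 1.741023
contact ratio ≈ 1.7410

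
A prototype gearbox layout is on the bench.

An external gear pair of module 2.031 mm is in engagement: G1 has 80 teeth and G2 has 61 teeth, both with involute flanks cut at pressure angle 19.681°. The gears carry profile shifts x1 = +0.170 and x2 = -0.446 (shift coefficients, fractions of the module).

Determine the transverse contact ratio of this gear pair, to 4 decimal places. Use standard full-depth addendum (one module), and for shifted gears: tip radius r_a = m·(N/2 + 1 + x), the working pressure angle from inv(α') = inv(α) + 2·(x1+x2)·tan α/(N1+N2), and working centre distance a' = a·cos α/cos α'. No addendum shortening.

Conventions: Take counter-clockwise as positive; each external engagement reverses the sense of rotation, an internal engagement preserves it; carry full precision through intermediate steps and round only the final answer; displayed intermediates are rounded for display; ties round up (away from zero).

1.8746

topology: single-mesh involute geometry — m = 2.031, 80T/61T pair
base radii: r_b1 = 76.494144, r_b2 = 58.326785
tip radii: r_a1 = 83.616270, r_a2 = 63.070674
inv(α') = inv(19.681°) + 2·(+0.170-0.446)·tan α/(80+61) = 0.01277924  ⇒  α' = 19.03096°
a' = a·cos α / cos α' = 143.1855·cos 19.681°/cos 19.03096° = 142.615960
action lengths: √(r_a1²−r_b1²) = 33.768721, √(r_a2²−r_b2²) = 23.997835
base pitch p_b = π·m·cos α = 6.007836
CR = (33.768721 + 23.997835 − 142.615960·sin 19.03096°)/6.007836 = 1.874632
contact ratio ≈ 1.8746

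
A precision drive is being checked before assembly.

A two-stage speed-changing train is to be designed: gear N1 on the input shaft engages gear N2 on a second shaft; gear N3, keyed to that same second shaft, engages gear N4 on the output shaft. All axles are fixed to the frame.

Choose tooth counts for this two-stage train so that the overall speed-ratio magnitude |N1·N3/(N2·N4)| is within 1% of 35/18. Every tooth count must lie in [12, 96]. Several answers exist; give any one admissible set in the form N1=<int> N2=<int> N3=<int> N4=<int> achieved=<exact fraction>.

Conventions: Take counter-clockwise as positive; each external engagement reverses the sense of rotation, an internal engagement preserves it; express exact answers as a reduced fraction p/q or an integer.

topology: fixed-axis compound train — 2 stages, target 35/18
target = 35/18 in lowest terms: an exact hit needs N1·N3 = k·35 and N2·N4 = k·18 for one integer k, every count in [12, 96]; additionally prefer no 1:1 stage (N1 ≠ N2, N3 ≠ N4)
k = 1…7: no 1:1-free in-range split of k·35 and k·18 into factor pairs; take k = 8
k = 8: N1·N3 = 280 = 14·20, N2·N4 = 144 = 12·12
achieved = 14·20/(12·12) = 35/18; |achieved − target| = 0 ≤ 7/360 ✓

N1=14 N2=12 N3=20 N4=12 achieved=35/18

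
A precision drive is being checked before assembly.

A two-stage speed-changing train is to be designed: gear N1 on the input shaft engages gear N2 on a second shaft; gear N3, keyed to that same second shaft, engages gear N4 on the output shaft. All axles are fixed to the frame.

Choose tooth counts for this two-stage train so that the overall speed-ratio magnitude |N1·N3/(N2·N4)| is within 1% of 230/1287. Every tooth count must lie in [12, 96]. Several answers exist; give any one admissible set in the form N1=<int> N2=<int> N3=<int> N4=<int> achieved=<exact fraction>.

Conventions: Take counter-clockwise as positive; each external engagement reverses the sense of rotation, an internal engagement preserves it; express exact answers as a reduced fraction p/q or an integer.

N1=20 N2=33 N3=23 N4=78 achieved=230/1287

design class (target 230/1287): fixed-axis compound train
target = 230/1287 in lowest terms: an exact hit needs N1·N3 = k·230 and N2·N4 = k·1287 for one integer k, every count in [12, 96]; additionally prefer no 1:1 stage (N1 ≠ N2, N3 ≠ N4)
k = 1: no 1:1-free in-range split of k·230 and k·1287 into factor pairs; take k = 2
k = 2: N1·N3 = 460 = 20·23, N2·N4 = 2574 = 33·78
achieved = 20·23/(33·78) = 230/1287; |achieved − target| = 0 ≤ 23/12870 ✓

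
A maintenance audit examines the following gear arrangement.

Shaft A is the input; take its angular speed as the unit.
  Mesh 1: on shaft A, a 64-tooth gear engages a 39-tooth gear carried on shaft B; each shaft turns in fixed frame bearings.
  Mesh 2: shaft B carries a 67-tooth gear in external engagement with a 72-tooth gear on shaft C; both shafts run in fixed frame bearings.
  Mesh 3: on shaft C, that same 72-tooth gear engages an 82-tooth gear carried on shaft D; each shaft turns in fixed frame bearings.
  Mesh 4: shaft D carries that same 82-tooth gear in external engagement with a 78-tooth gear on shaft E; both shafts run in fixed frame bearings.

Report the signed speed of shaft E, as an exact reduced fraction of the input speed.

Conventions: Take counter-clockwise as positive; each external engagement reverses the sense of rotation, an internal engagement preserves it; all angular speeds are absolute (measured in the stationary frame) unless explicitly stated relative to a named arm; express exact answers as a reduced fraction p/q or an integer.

4-mesh fixed-axis compound train (all bearings frame-fixed)
mesh 1 [64T→39T]: |ω|/ω_in = 1×64/39 = 64/39, sense flips to −
mesh 2 [67T→72T]: |ω|/ω_in = (64/39)×67/72 = 536/351, sense flips to +
mesh 3 [72T→82T]: |ω|/ω_in = (536/351)×72/82 = 2144/1599, sense flips to −
mesh 4 [82T→78T]: |ω|/ω_in = (2144/1599)×82/78 = 2144/1521, sense flips to +
signed output speed (× input speed) = 2144/1521

2144/1521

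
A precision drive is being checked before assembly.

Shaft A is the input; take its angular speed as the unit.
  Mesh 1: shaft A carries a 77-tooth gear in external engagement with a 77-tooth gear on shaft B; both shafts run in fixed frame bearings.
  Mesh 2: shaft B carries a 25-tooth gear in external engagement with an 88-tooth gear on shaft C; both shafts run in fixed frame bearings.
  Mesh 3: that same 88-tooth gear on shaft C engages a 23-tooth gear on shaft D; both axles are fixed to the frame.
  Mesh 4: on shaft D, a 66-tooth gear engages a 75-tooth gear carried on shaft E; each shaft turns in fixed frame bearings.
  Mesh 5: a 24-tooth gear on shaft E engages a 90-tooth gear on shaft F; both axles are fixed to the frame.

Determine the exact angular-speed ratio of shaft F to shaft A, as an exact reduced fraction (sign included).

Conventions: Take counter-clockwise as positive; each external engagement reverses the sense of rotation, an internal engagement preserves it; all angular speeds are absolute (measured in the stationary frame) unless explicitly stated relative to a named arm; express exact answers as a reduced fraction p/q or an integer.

-88/345

class = fixed-axis compound train [5 meshes; 5 ratios multiply, 5 sense flips]
mesh 1 [77T→77T]: running ratio 1, sense −
mesh 2 [25T→88T]: running ratio 25/88, sense +
mesh 3 [88T→23T]: running ratio 25/23, sense −
mesh 4 [66T→75T]: running ratio 22/23, sense +
mesh 5 [24T→90T]: running ratio 88/345, sense −
ω_out/ω_in = -88/345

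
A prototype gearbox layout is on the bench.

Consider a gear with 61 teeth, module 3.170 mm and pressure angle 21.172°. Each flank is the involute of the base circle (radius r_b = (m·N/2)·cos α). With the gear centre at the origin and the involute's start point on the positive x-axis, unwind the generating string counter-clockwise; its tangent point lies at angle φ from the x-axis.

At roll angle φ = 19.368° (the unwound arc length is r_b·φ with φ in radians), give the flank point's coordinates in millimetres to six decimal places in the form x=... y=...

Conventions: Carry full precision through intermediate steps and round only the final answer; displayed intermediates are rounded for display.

x=95.163711 y=1.147632

recognized (one wheel, involute flank): single-mesh tooth geometry, m = 3.170, N = 61
pitch radius r_p = m·N/2 = 3.170·61/2 = 96.685000
base radius r_b = r_p·cos α = 96.685000·cos 21.172° = 90.158802
roll angle φ = 19.368° = 0.33803537 rad
x = r_b·(cos φ + φ·sin φ) = 95.163711
y = r_b·(sin φ − φ·cos φ) = 1.147632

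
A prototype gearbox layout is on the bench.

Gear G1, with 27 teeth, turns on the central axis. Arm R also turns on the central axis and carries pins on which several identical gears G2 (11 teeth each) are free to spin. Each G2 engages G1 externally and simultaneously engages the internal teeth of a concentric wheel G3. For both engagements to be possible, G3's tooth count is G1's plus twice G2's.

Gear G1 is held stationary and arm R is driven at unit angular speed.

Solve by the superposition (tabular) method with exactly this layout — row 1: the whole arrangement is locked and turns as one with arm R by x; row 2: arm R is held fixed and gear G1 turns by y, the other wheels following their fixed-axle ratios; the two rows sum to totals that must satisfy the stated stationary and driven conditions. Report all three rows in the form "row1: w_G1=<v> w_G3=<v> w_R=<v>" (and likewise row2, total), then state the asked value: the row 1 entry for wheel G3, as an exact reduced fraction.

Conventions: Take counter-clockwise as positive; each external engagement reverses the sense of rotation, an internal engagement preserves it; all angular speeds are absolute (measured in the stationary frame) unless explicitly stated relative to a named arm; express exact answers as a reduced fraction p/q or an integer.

row1: w_G1=1 w_G3=1 w_R=1
row2: w_G1=-1 w_G3=27/49 w_R=0
total: w_G1=0 w_G3=76/49 w_R=1
asked value: 1

class = planetary set [G3 = 27+2·11 = 49; Willis about the carrier]
row 1 — lock + rotate with arm: ω_sun = ω_ring = ω_arm = x
row 2 (arm held, sun turns y): ω_ring = −(27/49)·y, ω_arm = 0
boundary: total ω_sun = x + y = 0 and total ω_arm = x = 1  ⇒  y = -1, x = 1
row 2 ring = −(27/49)·(-1) = 27/49
totals (row 1 + row 2): sun 1 + (-1) = 0, ring 1 + 27/49 = 76/49, arm 1 + 0 = 1
asked cell (row1, ring) = 1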